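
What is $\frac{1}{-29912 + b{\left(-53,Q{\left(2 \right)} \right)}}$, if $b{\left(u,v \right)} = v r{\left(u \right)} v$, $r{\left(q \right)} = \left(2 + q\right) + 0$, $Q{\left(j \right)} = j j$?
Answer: $- \frac{1}{30728} \approx -3.2544 \cdot 10^{-5}$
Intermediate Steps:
$Q{\left(j \right)} = j^{2}$
$r{\left(q \right)} = 2 + q$
$b{\left(u,v \right)} = v^{2} \left(2 + u\right)$ ($b{\left(u,v \right)} = v \left(2 + u\right) v = v^{2} \left(2 + u\right)$)
$\frac{1}{-29912 + b{\left(-53,Q{\left(2 \right)} \right)}} = \frac{1}{-29912 + \left(2^{2}\right)^{2} \left(2 - 53\right)} = \frac{1}{-29912 + 4^{2} \left(-51\right)} = \frac{1}{-29912 + 16 \left(-51\right)} = \frac{1}{-29912 - 816} = \frac{1}{-30728} = - \frac{1}{30728}$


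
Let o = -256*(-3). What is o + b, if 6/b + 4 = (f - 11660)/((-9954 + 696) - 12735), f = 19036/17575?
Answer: 513862154499/670601218 ≈ 766.27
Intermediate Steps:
f = 19036/17575 (f = 19036*(1/17575) = 19036/17575 ≈ 1.0831)
o = 768
b = -1159580925/670601218 (b = 6/(-4 + (19036/17575 - 11660)/((-9954 + 696) - 12735)) = 6/(-4 - 204905464/(17575*(-9258 - 12735))) = 6/(-4 - 204905464/17575/(-21993)) = 6/(-4 - 204905464/17575*(-1/21993)) = 6/(-4 + 204905464/386526975) = 6/(-1341202436/386526975) = 6*(-386526975/1341202436) = -1159580925/670601218 ≈ -1.7292)
o + b = 768 - 1159580925/670601218 = 513862154499/670601218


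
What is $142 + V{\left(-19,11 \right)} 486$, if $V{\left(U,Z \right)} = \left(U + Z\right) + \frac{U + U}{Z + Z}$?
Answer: $- \frac{50440}{11} \approx -4585.5$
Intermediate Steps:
$V{\left(U,Z \right)} = U + Z + \frac{U}{Z}$ ($V{\left(U,Z \right)} = \left(U + Z\right) + \frac{2 U}{2 Z} = \left(U + Z\right) + 2 U \frac{1}{2 Z} = \left(U + Z\right) + \frac{U}{Z} = U + Z + \frac{U}{Z}$)
$142 + V{\left(-19,11 \right)} 486 = 142 + \left(-19 + 11 - \frac{19}{11}\right) 486 = 142 - \frac{52002}{11} = - \frac{50440}{11}$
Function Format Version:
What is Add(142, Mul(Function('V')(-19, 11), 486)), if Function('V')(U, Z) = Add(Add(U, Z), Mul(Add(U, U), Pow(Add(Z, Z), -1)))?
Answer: Rational(-50440, 11) ≈ -4585.5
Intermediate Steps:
Function('V')(U, Z) = Add(U, Z, Mul(U, Pow(Z, -1))) (Function('V')(U, Z) = Add(Add(U, Z), Mul(Mul(2, U), Pow(Mul(2, Z), -1))) = Add(Add(U, Z), Mul(Mul(2, U), Mul(Rational(1, 2), Pow(Z, -1)))) = Add(Add(U, Z), Mul(U, Pow(Z, -1))) = Add(U, Z, Mul(U, Pow(Z, -1))))
Add(142, Mul(Function('V')(-19, 11), 486)) = Add(142, Mul(Add(-19, 11, Mul(-19, Pow(11, -1))), 486)) = Add(142, Mul(Add(-19, 11, Mul(-19, Rational(1, 11))), 486)) = Add(142, Mul(Add(-19, 11, Rational(-19, 11)), 486)) = Add(142, Mul(Rational(-107, 11), 486)) = Add(142, Rational(-52002, 11)) = Rational(-50440, 11)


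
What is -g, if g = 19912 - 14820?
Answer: -5092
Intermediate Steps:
g = 5092
-g = -1*5092 = -5092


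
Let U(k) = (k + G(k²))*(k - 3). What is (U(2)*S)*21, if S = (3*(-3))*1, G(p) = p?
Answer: 1134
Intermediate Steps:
S = -9 (S = -9*1 = -9)
U(k) = (-3 + k)*(k + k²) (U(k) = (k + k²)*(k - 3) = (k + k²)*(-3 + k) = (-3 + k)*(k + k²))
(U(2)*S)*21 = ((2*(-3 + 2² - 2*2))*(-9))*21 = ((2*(-3 + 4 - 4))*(-9))*21 = ((2*(-3))*(-9))*21 = -6*(-9)*21 = 54*21 = 1134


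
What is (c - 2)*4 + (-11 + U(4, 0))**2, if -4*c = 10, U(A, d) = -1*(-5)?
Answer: 18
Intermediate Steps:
U(A, d) = 5
c = -5/2 (c = -1/4*10 = -5/2 ≈ -2.5000)
(c - 2)*4 + (-11 + U(4, 0))**2 = (-5/2 - 2)*4 + (-11 + 5)**2 = -9/2*4 + (-6)**2 = -18 + 36 = 18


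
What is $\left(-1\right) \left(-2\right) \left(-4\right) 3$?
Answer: $-24$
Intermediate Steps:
$\left(-1\right) \left(-2\right) \left(-4\right) 3 = 2 \left(-4\right) 3 = \left(-8\right) 3 = -24$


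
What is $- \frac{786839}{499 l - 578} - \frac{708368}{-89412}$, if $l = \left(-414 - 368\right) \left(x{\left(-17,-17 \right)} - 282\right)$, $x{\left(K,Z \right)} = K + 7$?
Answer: $\frac{6720273119003}{848989874178} \approx 7.9156$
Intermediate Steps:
$x{\left(K,Z \right)} = 7 + K$
$l = 228344$ ($l = \left(-414 - 368\right) \left(\left(7 - 17\right) - 282\right) = \left(-414 - 368\right) \left(-10 - 282\right) = \left(-782\right) \left(-292\right) = 228344$)
$- \frac{786839}{499 l - 578} - \frac{708368}{-89412} = - \frac{786839}{499 \cdot 228344 - 578} - \frac{708368}{-89412} = - \frac{786839}{113943656 - 578} - - \frac{177092}{22353} = - \frac{786839}{113943078} + \frac{177092}{22353} = \frac{6720273119003}{848989874178}$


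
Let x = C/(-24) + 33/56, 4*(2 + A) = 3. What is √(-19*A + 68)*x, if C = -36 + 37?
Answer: 23*√367/84 ≈ 5.2454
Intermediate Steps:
A = -5/4 (A = -2 + (¼)*3 = -2 + ¾ = -5/4 ≈ -1.2500)
C = 1
x = 23/42 (x = 1/(-24) + 33/56 = 1*(-1/24) + 33*(1/56) = -1/24 + 33/56 = 23/42 ≈ 0.54762)
√(-19*A + 68)*x = √(-19*(-5/4) + 68)*(23/42) = √(95/4 + 68)*(23/42) = √(367/4)*(23/42) = (√367/2)*(23/42) = 23*√367/84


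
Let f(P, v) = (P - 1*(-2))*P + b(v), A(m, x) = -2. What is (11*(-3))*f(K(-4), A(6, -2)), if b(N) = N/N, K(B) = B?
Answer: -297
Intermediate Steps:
b(N) = 1
f(P, v) = 1 + P*(2 + P) (f(P, v) = (P - 1*(-2))*P + 1 = (P + 2)*P + 1 = (2 + P)*P + 1 = P*(2 + P) + 1 = 1 + P*(2 + P))
(11*(-3))*f(K(-4), A(6, -2)) = (11*(-3))*(1 + (-4)² + 2*(-4)) = -33*(1 + 16 - 8) = -33*9 = -297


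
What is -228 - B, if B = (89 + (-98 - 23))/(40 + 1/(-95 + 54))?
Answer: -372380/1639 ≈ -227.20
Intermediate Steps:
B = -1312/1639 (B = (89 - 121)/(40 + 1/(-41)) = -32/(40 - 1/41) = -32/1639/41 = -32*41/1639 = -1312/1639 ≈ -0.80049)
-228 - B = -228 - 1*(-1312/1639) = -228 + 1312/1639 = -372380/1639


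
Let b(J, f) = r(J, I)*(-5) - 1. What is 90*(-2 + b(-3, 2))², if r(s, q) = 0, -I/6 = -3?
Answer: 810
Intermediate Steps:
I = 18 (I = -6*(-3) = 18)
b(J, f) = -1 (b(J, f) = 0*(-5) - 1 = 0 - 1 = -1)
90*(-2 + b(-3, 2))² = 90*(-2 - 1)² = 90*(-3)² = 90*9 = 810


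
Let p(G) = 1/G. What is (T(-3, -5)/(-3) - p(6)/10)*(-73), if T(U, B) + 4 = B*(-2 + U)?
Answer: 30733/60 ≈ 512.22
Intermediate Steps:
T(U, B) = -4 + B*(-2 + U)
(T(-3, -5)/(-3) - p(6)/10)*(-73) = ((-4 - 2*(-5) - 5*(-3))/(-3) - 1/6/10)*(-73) = ((-4 + 10 + 15)*(-⅓) - 1*⅙*(⅒))*(-73) = (21*(-⅓) - ⅙*⅒)*(-73) = (-7 - 1/60)*(-73) = -421/60*(-73) = 30733/60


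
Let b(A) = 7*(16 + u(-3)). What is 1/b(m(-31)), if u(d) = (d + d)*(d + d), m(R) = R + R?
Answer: 1/364 ≈ 0.0027473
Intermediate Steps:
m(R) = 2*R
u(d) = 4*d² (u(d) = (2*d)*(2*d) = 4*d²)
b(A) = 364 (b(A) = 7*(16 + 4*(-3)²) = 7*(16 + 4*9) = 7*(16 + 36) = 7*52 = 364)
1/b(m(-31)) = 1/364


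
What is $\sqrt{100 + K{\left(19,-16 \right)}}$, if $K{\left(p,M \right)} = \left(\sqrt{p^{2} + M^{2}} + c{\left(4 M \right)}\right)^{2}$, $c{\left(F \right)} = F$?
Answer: $\sqrt{4813 - 128 \sqrt{617}} \approx 40.417$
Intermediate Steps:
$K{\left(p,M \right)} = \left(\sqrt{M^{2} + p^{2}} + 4 M\right)^{2}$ ($K{\left(p,M \right)} = \left(\sqrt{p^{2} + M^{2}} + 4 M\right)^{2} = \left(\sqrt{M^{2} + p^{2}} + 4 M\right)^{2}$)
$\sqrt{100 + K{\left(19,-16 \right)}} = \sqrt{100 + \left(\sqrt{\left(-16\right)^{2} + 19^{2}} + 4 \left(-16\right)\right)^{2}} = \sqrt{100 + \left(\sqrt{256 + 361} - 64\right)^{2}} = \sqrt{100 + \left(\sqrt{617} - 64\right)^{2}} = \sqrt{100 + \left(-64 + \sqrt{617}\right)^{2}}$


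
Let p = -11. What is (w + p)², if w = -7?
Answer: 324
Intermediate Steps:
(w + p)² = (-7 - 11)² = (-18)² = 324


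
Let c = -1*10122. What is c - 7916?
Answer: -18038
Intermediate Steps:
c = -10122
c - 7916 = -10122 - 7916 = -18038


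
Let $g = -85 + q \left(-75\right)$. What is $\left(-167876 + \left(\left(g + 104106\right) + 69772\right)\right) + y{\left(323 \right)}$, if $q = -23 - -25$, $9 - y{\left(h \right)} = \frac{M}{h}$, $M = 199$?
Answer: $\frac{1865449}{323} \approx 5775.4$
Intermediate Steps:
$y{\left(h \right)} = 9 - \frac{199}{h}$
$q = 2$ ($q = -23 + 25 = 2$)
$g = -235$ ($g = -85 + 2 \left(-75\right) = -85 - 150 = -235$)
$\left(-167876 + \left(\left(g + 104106\right) + 69772\right)\right) + y{\left(323 \right)} = \left(-167876 + \left(\left(-235 + 104106\right) + 69772\right)\right) + \left(9 - \frac{199}{323}\right) = \left(-167876 + \left(103871 + 69772\right)\right) + \left(9 - \frac{199}{323}\right) = \left(-167876 + 173643\right) + \left(9 - \frac{199}{323}\right) = 5767 + \frac{2708}{323} = \frac{1865449}{323}$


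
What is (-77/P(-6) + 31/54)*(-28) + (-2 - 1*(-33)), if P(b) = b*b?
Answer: 2020/27 ≈ 74.815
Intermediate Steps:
P(b) = b²
(-77/P(-6) + 31/54)*(-28) + (-2 - 1*(-33)) = (-77/((-6)²) + 31/54)*(-28) + (-2 - 1*(-33)) = (-77/36 + 31*(1/54))*(-28) + (-2 + 33) = (-77*1/36 + 31/54)*(-28) + 31 = (-77/36 + 31/54)*(-28) + 31 = -169/108*(-28) + 31 = 1183/27 + 31 = 2020/27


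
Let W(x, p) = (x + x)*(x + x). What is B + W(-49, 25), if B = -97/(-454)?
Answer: 4360313/454 ≈ 9604.2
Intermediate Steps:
W(x, p) = 4*x² (W(x, p) = (2*x)*(2*x) = 4*x²)
B = 97/454 (B = -97*(-1/454) = 97/454 ≈ 0.21366)
B + W(-49, 25) = 97/454 + 4*(-49)² = 97/454 + 4*2401 = 97/454 + 9604 = 4360313/454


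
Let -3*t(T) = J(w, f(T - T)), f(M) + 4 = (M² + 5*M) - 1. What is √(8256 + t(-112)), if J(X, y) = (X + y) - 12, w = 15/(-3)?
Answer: √74370/3 ≈ 90.903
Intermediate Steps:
f(M) = -5 + M² + 5*M (f(M) = -4 + ((M² + 5*M) - 1) = -4 + (-1 + M² + 5*M) = -5 + M² + 5*M)
w = -5 (w = 15*(-⅓) = -5)
J(X, y) = -12 + X + y
t(T) = 22/3 (t(T) = -(-12 - 5 + (-5 + (T - T)² + 5*(T - T)))/3 = -(-12 - 5 + (-5 + 0² + 5*0))/3 = -(-12 - 5 + (-5 + 0 + 0))/3 = -(-12 - 5 - 5)/3 = -⅓*(-22) = 22/3)
√(8256 + t(-112)) = √(8256 + 22/3) = √(24790/3) = √74370/3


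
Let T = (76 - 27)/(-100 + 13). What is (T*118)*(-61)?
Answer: 352702/87 ≈ 4054.0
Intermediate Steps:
T = -49/87 (T = 49/(-87) = 49*(-1/87) = -49/87 ≈ -0.56322)
(T*118)*(-61) = -49/87*118*(-61) = -5782/87*(-61) = 352702/87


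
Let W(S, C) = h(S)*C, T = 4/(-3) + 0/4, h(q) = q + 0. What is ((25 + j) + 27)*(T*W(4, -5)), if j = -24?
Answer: 2240/3 ≈ 746.67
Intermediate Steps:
h(q) = q
T = -4/3 (T = 4*(-1/3) + 0*(1/4) = -4/3 + 0 = -4/3 ≈ -1.3333)
W(S, C) = C*S (W(S, C) = S*C = C*S)
((25 + j) + 27)*(T*W(4, -5)) = ((25 - 24) + 27)*(-(-20)*4/3) = (1 + 27)*(-4/3*(-20)) = 28*(80/3) = 2240/3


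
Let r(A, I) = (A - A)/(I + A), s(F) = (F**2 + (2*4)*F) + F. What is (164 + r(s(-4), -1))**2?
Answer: 26896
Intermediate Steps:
s(F) = F**2 + 9*F (s(F) = (F**2 + 8*F) + F = F**2 + 9*F)
r(A, I) = 0 (r(A, I) = 0/(A + I) = 0)
(164 + r(s(-4), -1))**2 = (164 + 0)**2 = 164**2 = 26896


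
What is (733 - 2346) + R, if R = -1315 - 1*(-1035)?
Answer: -1893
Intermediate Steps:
R = -280 (R = -1315 + 1035 = -280)
(733 - 2346) + R = (733 - 2346) - 280 = -1613 - 280 = -1893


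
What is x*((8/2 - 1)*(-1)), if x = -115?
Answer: 345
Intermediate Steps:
x*((8/2 - 1)*(-1)) = -115*(8/2 - 1)*(-1) = -115*(8*(½) - 1)*(-1) = -115*(4 - 1)*(-1) = -345*(-1) = -115*(-3) = 345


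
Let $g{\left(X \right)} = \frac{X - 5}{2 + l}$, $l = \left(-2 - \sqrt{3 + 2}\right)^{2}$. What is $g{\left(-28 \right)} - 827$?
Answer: $- \frac{34270}{41} + \frac{132 \sqrt{5}}{41} \approx -828.65$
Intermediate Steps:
$l = \left(-2 - \sqrt{5}\right)^{2} \approx 17.944$
$g{\left(X \right)} = \frac{-5 + X}{2 + \left(2 + \sqrt{5}\right)^{2}}$ ($g{\left(X \right)} = \frac{X - 5}{2 + \left(2 + \sqrt{5}\right)^{2}} = \frac{-5 + X}{2 + \left(2 + \sqrt{5}\right)^{2}}$)
$g{\left(-28 \right)} - 827 = \frac{-5 - 28}{2 + \left(2 + \sqrt{5}\right)^{2}} - 827 = \frac{1}{2 + \left(2 + \sqrt{5}\right)^{2}} \left(-33\right) - 827 = - \frac{33}{2 + \left(2 + \sqrt{5}\right)^{2}} - 827 = -827 - \frac{33}{2 + \left(2 + \sqrt{5}\right)^{2}}$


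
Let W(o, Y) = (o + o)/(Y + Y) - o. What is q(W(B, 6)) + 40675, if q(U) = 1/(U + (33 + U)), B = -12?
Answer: 2155776/53 ≈ 40675.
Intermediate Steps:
W(o, Y) = -o + o/Y (W(o, Y) = (2*o)/((2*Y)) - o = (2*o)*(1/(2*Y)) - o = o/Y - o = -o + o/Y)
q(U) = 1/(33 + 2*U)
q(W(B, 6)) + 40675 = 1/(33 + 2*(-1*(-12) - 12/6)) + 40675 = 1/(33 + 2*(12 - 12*⅙)) + 40675 = 1/(33 + 2*(12 - 2)) + 40675 = 1/(33 + 2*10) + 40675 = 1/(33 + 20) + 40675 = 1/53 + 40675 = 2155776/53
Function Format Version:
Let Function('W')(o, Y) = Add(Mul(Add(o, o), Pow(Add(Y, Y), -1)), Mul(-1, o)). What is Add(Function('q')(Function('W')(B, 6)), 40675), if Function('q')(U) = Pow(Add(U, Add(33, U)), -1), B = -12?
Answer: Rational(2155776, 53) ≈ 40675.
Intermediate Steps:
Function('W')(o, Y) = Add(Mul(-1, o), Mul(o, Pow(Y, -1))) (Function('W')(o, Y) = Add(Mul(Mul(2, o), Pow(Mul(2, Y), -1)), Mul(-1, o)) = Add(Mul(Mul(2, o), Mul(Rational(1, 2), Pow(Y, -1))), Mul(-1, o)) = Add(Mul(o, Pow(Y, -1)), Mul(-1, o)) = Add(Mul(-1, o), Mul(o, Pow(Y, -1))))
Function('q')(U) = Pow(Add(33, Mul(2, U)), -1)
Add(Function('q')(Function('W')(B, 6)), 40675) = Add(Pow(Add(33, Mul(2, Add(Mul(-1, -12), Mul(-12, Pow(6, -1))))), -1), 40675) = Add(Pow(Add(33, Mul(2, Add(12, Mul(-12, Rational(1, 6))))), -1), 40675) = Add(Pow(Add(33, Mul(2, Add(12, -2))), -1), 40675) = Add(Pow(Add(33, Mul(2, 10)), -1), 40675) = Add(Pow(Add(33, 20), -1), 40675) = Add(Pow(53, -1), 40675) = Add(Rational(1, 53), 40675) = Rational(2155776, 53)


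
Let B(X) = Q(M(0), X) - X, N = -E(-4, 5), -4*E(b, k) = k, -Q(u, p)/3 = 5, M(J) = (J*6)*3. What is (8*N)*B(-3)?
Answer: -120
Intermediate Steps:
M(J) = 18*J (M(J) = (6*J)*3 = 18*J)
Q(u, p) = -15 (Q(u, p) = -3*5 = -15)
E(b, k) = -k/4
N = 5/4 (N = -(-1)*5/4 = -1*(-5/4) = 5/4 ≈ 1.2500)
B(X) = -15 - X
(8*N)*B(-3) = (8*(5/4))*(-15 - 1*(-3)) = 10*(-15 + 3) = 10*(-12) = -120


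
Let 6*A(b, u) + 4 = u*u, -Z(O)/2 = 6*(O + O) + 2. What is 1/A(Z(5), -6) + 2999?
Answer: 47987/16 ≈ 2999.2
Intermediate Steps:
Z(O) = -4 - 24*O (Z(O) = -2*(6*(O + O) + 2) = -2*(6*(2*O) + 2) = -2*(12*O + 2) = -2*(2 + 12*O) = -4 - 24*O)
A(b, u) = -2/3 + u**2/6 (A(b, u) = -2/3 + (u*u)/6 = -2/3 + u**2/6)
1/A(Z(5), -6) + 2999 = 1/(-2/3 + (1/6)*(-6)**2) + 2999 = 1/(-2/3 + (1/6)*36) + 2999 = 1/(-2/3 + 6) + 2999 = 1/(16/3) + 2999 = 3/16 + 2999 = 47987/16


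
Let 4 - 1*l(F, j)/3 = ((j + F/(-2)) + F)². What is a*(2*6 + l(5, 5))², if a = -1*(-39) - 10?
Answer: 9721989/16 ≈ 6.0762e+5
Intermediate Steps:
a = 29 (a = 39 - 10 = 29)
l(F, j) = 12 - 3*(j + F/2)² (l(F, j) = 12 - 3*((j + F/(-2)) + F)² = 12 - 3*((j + F*(-½)) + F)² = 12 - 3*((j - F/2) + F)² = 12 - 3*(j + F/2)²)
a*(2*6 + l(5, 5))² = 29*(2*6 + (12 - 3*(5 + 2*5)²/4))² = 29*(12 + (12 - 3*(5 + 10)²/4))² = 29*(12 + (12 - ¾*15²))² = 29*(12 + (12 - ¾*225))² = 29*(12 + (12 - 675/4))² = 29*(12 - 627/4)² = 29*(-579/4)² = 29*(335241/16) = 9721989/16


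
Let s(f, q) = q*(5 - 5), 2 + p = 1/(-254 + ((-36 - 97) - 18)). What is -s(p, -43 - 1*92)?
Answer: 0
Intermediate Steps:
p = -811/405 (p = -2 + 1/(-254 + ((-36 - 97) - 18)) = -2 + 1/(-254 + (-133 - 18)) = -2 + 1/(-254 - 151) = -2 + 1/(-405) = -2 - 1/405 = -811/405 ≈ -2.0025)
s(f, q) = 0 (s(f, q) = q*0 = 0)
-s(p, -43 - 1*92) = -1*0 = 0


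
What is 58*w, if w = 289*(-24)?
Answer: -402288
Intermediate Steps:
w = -6936
58*w = 58*(-6936) = -402288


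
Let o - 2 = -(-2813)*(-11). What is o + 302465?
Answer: 271524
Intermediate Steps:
o = -30941 (o = 2 - (-2813)*(-11) = 2 - 29*1067 = 2 - 30943 = -30941)
o + 302465 = -30941 + 302465 = 271524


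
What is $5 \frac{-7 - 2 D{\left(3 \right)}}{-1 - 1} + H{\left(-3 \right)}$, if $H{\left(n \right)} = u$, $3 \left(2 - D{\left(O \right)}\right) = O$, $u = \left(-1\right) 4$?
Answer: $\frac{37}{2} \approx 18.5$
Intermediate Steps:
$u = -4$
$D{\left(O \right)} = 2 - \frac{O}{3}$
$H{\left(n \right)} = -4$
$5 \frac{-7 - 2 D{\left(3 \right)}}{-1 - 1} + H{\left(-3 \right)} = 5 \frac{-7 - 2 \left(2 - 1\right)}{-1 - 1} - 4 = 5 \frac{-7 - 2 \left(2 - 1\right)}{-2} - 4 = 5 \left(-7 - 2\right) \left(- \frac{1}{2}\right) - 4 = 5 \left(\left(-9\right) \left(- \frac{1}{2}\right)\right) - 4 = 5 \cdot \frac{9}{2} - 4 = \frac{45}{2} - 4 = \frac{37}{2}$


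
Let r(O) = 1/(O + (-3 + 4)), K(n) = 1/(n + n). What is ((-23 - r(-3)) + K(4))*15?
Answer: -2685/8 ≈ -335.63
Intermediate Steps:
K(n) = 1/(2*n)
r(O) = 1/(1 + O) (r(O) = 1/(O + 1) = 1/(1 + O))
((-23 - r(-3)) + K(4))*15 = ((-23 - 1/(1 - 3)) + (½)/4)*15 = ((-23 - 1/(-2)) + (½)*(¼))*15 = ((-23 - 1*(-½)) + ⅛)*15 = ((-23 + ½) + ⅛)*15 = (-45/2 + ⅛)*15 = -179/8*15 = -2685/8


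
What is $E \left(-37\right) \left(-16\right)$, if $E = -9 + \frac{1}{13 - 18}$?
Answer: $- \frac{27232}{5} \approx -5446.4$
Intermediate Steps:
$E = - \frac{46}{5}$ ($E = -9 + \frac{1}{13 - 18} = -9 + \frac{1}{-5} = -9 - \frac{1}{5} = - \frac{46}{5} \approx -9.2$)
$E \left(-37\right) \left(-16\right) = \left(- \frac{46}{5}\right) \left(-37\right) \left(-16\right) = \frac{1702}{5} \left(-16\right) = - \frac{27232}{5}$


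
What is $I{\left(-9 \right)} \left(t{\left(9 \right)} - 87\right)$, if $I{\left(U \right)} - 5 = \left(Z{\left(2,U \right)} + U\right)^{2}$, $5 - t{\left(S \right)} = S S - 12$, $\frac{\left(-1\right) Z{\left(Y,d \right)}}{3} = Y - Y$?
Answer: $-12986$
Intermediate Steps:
$Z{\left(Y,d \right)} = 0$ ($Z{\left(Y,d \right)} = - 3 \left(Y - Y\right) = \left(-3\right) 0 = 0$)
$t{\left(S \right)} = 17 - S^{2}$ ($t{\left(S \right)} = 5 - \left(S S - 12\right) = 5 - \left(S^{2} - 12\right) = 5 - \left(-12 + S^{2}\right) = 17 - S^{2}$)
$I{\left(U \right)} = 5 + U^{2}$ ($I{\left(U \right)} = 5 + \left(0 + U\right)^{2} = 5 + U^{2}$)
$I{\left(-9 \right)} \left(t{\left(9 \right)} - 87\right) = \left(5 + \left(-9\right)^{2}\right) \left(\left(17 - 9^{2}\right) - 87\right) = \left(5 + 81\right) \left(\left(17 - 81\right) - 87\right) = 86 \left(\left(17 - 81\right) - 87\right) = 86 \left(-64 - 87\right) = 86 \left(-151\right) = -12986$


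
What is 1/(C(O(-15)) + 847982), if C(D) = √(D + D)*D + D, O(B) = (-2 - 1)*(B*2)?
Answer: 106009/89903082398 - 135*√5/179806164796 ≈ 1.1775e-6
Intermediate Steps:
O(B) = -6*B
C(D) = D + √2*D^(3/2) (C(D) = √(2*D)*D + D = (√2*√D)*D + D = √2*D^(3/2) + D = D + √2*D^(3/2))
1/(C(O(-15)) + 847982) = 1/((-6*(-15) + √2*(-6*(-15))^(3/2)) + 847982) = 1/((90 + √2*90^(3/2)) + 847982) = 1/((90 + √2*(270*√10)) + 847982) = 1/((90 + 540*√5) + 847982) = 1/(848072 + 540*√5)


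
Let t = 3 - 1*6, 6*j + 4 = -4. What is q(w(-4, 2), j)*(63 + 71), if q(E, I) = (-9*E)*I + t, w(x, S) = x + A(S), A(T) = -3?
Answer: -11658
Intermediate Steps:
j = -4/3 (j = -⅔ + (⅙)*(-4) = -⅔ - ⅔ = -4/3 ≈ -1.3333)
w(x, S) = -3 + x (w(x, S) = x - 3 = -3 + x)
t = -3 (t = 3 - 6 = -3)
q(E, I) = -3 - 9*E*I (q(E, I) = (-9*E)*I - 3 = -9*E*I - 3 = -3 - 9*E*I)
q(w(-4, 2), j)*(63 + 71) = (-3 - 9*(-3 - 4)*(-4/3))*(63 + 71) = (-3 - 9*(-7)*(-4/3))*134 = (-3 - 84)*134 = -87*134 = -11658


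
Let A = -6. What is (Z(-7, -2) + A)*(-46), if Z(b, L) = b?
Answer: 598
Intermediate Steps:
(Z(-7, -2) + A)*(-46) = (-7 - 6)*(-46) = -13*(-46) = 598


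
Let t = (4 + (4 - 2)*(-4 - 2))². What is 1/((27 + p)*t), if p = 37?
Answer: 1/4096 ≈ 0.00024414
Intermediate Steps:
t = 64 (t = (4 + 2*(-6))² = (4 - 12)² = (-8)² = 64)
1/((27 + p)*t) = 1/((27 + 37)*64) = 1/(64*64) = 1/4096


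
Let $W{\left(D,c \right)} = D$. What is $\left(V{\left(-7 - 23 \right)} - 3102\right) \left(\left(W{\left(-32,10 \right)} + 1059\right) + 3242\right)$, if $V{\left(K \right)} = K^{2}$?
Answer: $-9400338$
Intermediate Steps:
$\left(V{\left(-7 - 23 \right)} - 3102\right) \left(\left(W{\left(-32,10 \right)} + 1059\right) + 3242\right) = \left(\left(-7 - 23\right)^{2} - 3102\right) \left(\left(-32 + 1059\right) + 3242\right) = \left(\left(-7 - 23\right)^{2} - 3102\right) \left(1027 + 3242\right) = \left(\left(-30\right)^{2} - 3102\right) 4269 = \left(900 - 3102\right) 4269 = \left(-2202\right) 4269 = -9400338$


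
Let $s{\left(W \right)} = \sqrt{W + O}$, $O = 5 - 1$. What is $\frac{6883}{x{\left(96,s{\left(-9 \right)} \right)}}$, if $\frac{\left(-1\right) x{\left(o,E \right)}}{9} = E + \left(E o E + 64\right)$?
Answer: $\frac{2863328}{1557549} + \frac{6883 i \sqrt{5}}{1557549} \approx 1.8384 + 0.0098815 i$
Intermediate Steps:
$O = 4$
$s{\left(W \right)} = \sqrt{4 + W}$ ($s{\left(W \right)} = \sqrt{W + 4} = \sqrt{4 + W}$)
$x{\left(o,E \right)} = -576 - 9 E - 9 o E^{2}$ ($x{\left(o,E \right)} = - 9 \left(E + \left(E o E + 64\right)\right) = - 9 \left(E + \left(o E^{2} + 64\right)\right) = - 9 \left(E + \left(64 + o E^{2}\right)\right) = - 9 \left(64 + E + o E^{2}\right) = -576 - 9 E - 9 o E^{2}$)
$\frac{6883}{x{\left(96,s{\left(-9 \right)} \right)}} = \frac{6883}{-576 - 9 \sqrt{4 - 9} - 864 \left(\sqrt{4 - 9}\right)^{2}} = \frac{6883}{-576 - 9 \sqrt{-5} - 864 \left(\sqrt{-5}\right)^{2}} = \frac{6883}{-576 - 9 i \sqrt{5} - 864 \left(i \sqrt{5}\right)^{2}} = \frac{6883}{-576 - 9 i \sqrt{5} - 864 \left(-5\right)} = \frac{6883}{-576 - 9 i \sqrt{5} + 4320} = \frac{6883}{3744 - 9 i \sqrt{5}}$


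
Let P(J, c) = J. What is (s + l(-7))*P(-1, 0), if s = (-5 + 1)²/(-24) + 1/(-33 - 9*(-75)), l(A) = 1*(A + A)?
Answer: 46199/3150 ≈ 14.666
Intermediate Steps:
l(A) = 2*A (l(A) = 1*(2*A) = 2*A)
s = -2099/3150 (s = (-4)²*(-1/24) - 1/75/(-42) = 16*(-1/24) - 1/42*(-1/75) = -⅔ + 1/3150 = -2099/3150 ≈ -0.66635)
(s + l(-7))*P(-1, 0) = (-2099/3150 + 2*(-7))*(-1) = (-2099/3150 - 14)*(-1) = -46199/3150*(-1) = 46199/3150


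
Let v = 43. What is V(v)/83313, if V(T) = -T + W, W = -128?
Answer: -19/9257 ≈ -0.0020525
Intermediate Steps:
V(T) = -128 - T (V(T) = -T - 128 = -128 - T)
V(v)/83313 = (-128 - 1*43)/83313 = (-128 - 43)*(1/83313) = -171*1/83313 = -19/9257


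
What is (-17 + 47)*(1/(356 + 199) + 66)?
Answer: 73262/37 ≈ 1980.1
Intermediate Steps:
(-17 + 47)*(1/(356 + 199) + 66) = 30*(1/555 + 66) = 30*(36631/555) = 73262/37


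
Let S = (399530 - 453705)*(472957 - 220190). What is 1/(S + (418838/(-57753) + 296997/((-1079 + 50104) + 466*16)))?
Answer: -1087315731/14889323481253625254 ≈ -7.3027e-11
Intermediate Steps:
S = -13693652225 (S = -54175*252767 = -13693652225)
1/(S + (418838/(-57753) + 296997/((-1079 + 50104) + 466*16))) = 1/(-13693652225 + (418838/(-57753) + 296997/((-1079 + 50104) + 466*16))) = 1/(-13693652225 + (418838*(-1/57753) + 296997/(49025 + 7456))) = 1/(-13693652225 + (-418838/57753 + 296997/56481)) = 1/(-13693652225 + (-418838/57753 + 296997*(1/56481))) = 1/(-13693652225 + (-418838/57753 + 98999/18827)) = 1/(-13693652225 - 2167973779/1087315731) = 1/(-14889323481253625254/1087315731) = -1087315731/14889323481253625254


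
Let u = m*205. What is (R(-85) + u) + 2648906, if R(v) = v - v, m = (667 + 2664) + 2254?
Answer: 3793831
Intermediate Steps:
m = 5585 (m = 3331 + 2254 = 5585)
R(v) = 0
u = 1144925 (u = 5585*205 = 1144925)
(R(-85) + u) + 2648906 = (0 + 1144925) + 2648906 = 1144925 + 2648906 = 3793831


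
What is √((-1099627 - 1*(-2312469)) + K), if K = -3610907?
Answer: I*√2398065 ≈ 1548.6*I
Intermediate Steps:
√((-1099627 - 1*(-2312469)) + K) = √((-1099627 - 1*(-2312469)) - 3610907) = √((-1099627 + 2312469) - 3610907) = √(1212842 - 3610907) = √(-2398065) = I*√2398065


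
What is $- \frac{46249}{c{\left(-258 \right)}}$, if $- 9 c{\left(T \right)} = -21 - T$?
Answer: $\frac{138747}{79} \approx 1756.3$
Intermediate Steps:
$c{\left(T \right)} = \frac{7}{3} + \frac{T}{9}$ ($c{\left(T \right)} = - \frac{-21 - T}{9} = \frac{7}{3} + \frac{T}{9}$)
$- \frac{46249}{c{\left(-258 \right)}} = - \frac{46249}{\frac{7}{3} + \frac{1}{9} \left(-258\right)} = - \frac{46249}{\frac{7}{3} - \frac{86}{3}} = - \frac{46249}{- \frac{79}{3}} = \left(-46249\right) \left(- \frac{3}{79}\right) = \frac{138747}{79}$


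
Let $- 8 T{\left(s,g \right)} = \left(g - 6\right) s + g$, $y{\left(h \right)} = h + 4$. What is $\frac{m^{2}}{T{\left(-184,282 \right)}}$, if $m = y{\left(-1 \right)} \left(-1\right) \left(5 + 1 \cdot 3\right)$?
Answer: $\frac{768}{8417} \approx 0.091244$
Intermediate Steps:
$y{\left(h \right)} = 4 + h$
$T{\left(s,g \right)} = - \frac{g}{8} - \frac{s \left(-6 + g\right)}{8}$ ($T{\left(s,g \right)} = - \frac{\left(g - 6\right) s + g}{8} = - \frac{\left(-6 + g\right) s + g}{8} = - \frac{s \left(-6 + g\right) + g}{8} = - \frac{g + s \left(-6 + g\right)}{8} = - \frac{g}{8} - \frac{s \left(-6 + g\right)}{8}$)
$m = -24$ ($m = \left(4 - 1\right) \left(-1\right) \left(5 + 1 \cdot 3\right) = 3 \left(-1\right) \left(5 + 3\right) = \left(-3\right) 8 = -24$)
$\frac{m^{2}}{T{\left(-184,282 \right)}} = \frac{\left(-24\right)^{2}}{\left(- \frac{1}{8}\right) 282 + \frac{3}{4} \left(-184\right) - \frac{141}{4} \left(-184\right)} = \frac{576}{- \frac{141}{4} - 138 + 6486} = \frac{576}{\frac{25251}{4}} = 576 \cdot \frac{4}{25251} = \frac{768}{8417}$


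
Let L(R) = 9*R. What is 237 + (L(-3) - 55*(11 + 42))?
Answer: -2705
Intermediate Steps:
237 + (L(-3) - 55*(11 + 42)) = 237 + (9*(-3) - 55*(11 + 42)) = 237 + (-27 - 55*53) = 237 + (-27 - 2915) = 237 - 2942 = -2705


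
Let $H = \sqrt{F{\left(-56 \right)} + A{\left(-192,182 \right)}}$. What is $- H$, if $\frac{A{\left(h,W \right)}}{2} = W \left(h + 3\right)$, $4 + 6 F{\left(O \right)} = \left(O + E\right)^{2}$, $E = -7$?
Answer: $- \frac{13 i \sqrt{14514}}{6} \approx - 261.03 i$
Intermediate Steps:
$F{\left(O \right)} = - \frac{2}{3} + \frac{\left(-7 + O\right)^{2}}{6}$ ($F{\left(O \right)} = - \frac{2}{3} + \frac{\left(O - 7\right)^{2}}{6} = - \frac{2}{3} + \frac{\left(-7 + O\right)^{2}}{6}$)
$A{\left(h,W \right)} = 2 W \left(3 + h\right)$ ($A{\left(h,W \right)} = 2 W \left(h + 3\right) = 2 W \left(3 + h\right)$)
$H = \frac{13 i \sqrt{14514}}{6}$ ($H = \sqrt{\left(- \frac{2}{3} + \frac{\left(-7 - 56\right)^{2}}{6}\right) + 2 \cdot 182 \left(3 - 192\right)} = \sqrt{\left(- \frac{2}{3} + \frac{\left(-63\right)^{2}}{6}\right) + 2 \cdot 182 \left(-189\right)} = \sqrt{\left(- \frac{2}{3} + \frac{1}{6} \cdot 3969\right) - 68796} = \sqrt{\left(- \frac{2}{3} + \frac{1323}{2}\right) - 68796} = \sqrt{\frac{3965}{6} - 68796} = \sqrt{- \frac{408811}{6}} = \frac{13 i \sqrt{14514}}{6} \approx 261.03 i$)
$- H = - \frac{13 i \sqrt{14514}}{6}$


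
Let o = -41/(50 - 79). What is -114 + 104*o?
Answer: 958/29 ≈ 33.034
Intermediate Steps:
o = 41/29 (o = -41/(-29) = -41*(-1/29) = 41/29 ≈ 1.4138)
-114 + 104*o = -114 + 104*(41/29) = -114 + 4264/29 = 958/29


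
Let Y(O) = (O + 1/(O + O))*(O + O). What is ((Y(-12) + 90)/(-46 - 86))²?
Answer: 143641/17424 ≈ 8.2439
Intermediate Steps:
Y(O) = 2*O*(O + 1/(2*O)) (Y(O) = (O + 1/(2*O))*(2*O) = 2*O*(O + 1/(2*O)))
((Y(-12) + 90)/(-46 - 86))² = (((1 + 2*(-12)²) + 90)/(-46 - 86))² = (((1 + 2*144) + 90)/(-132))² = (((1 + 288) + 90)*(-1/132))² = ((289 + 90)*(-1/132))² = (379*(-1/132))² = (-379/132)² = 143641/17424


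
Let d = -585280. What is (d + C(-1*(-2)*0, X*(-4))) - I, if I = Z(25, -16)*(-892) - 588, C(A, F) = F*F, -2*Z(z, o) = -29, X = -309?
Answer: 955938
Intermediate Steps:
Z(z, o) = 29/2 (Z(z, o) = -1/2*(-29) = 29/2)
C(A, F) = F**2
I = -13522 (I = (29/2)*(-892) - 588 = -12934 - 588 = -13522)
(d + C(-1*(-2)*0, X*(-4))) - I = (-585280 + (-309*(-4))**2) - 1*(-13522) = (-585280 + 1236**2) + 13522 = (-585280 + 1527696) + 13522 = 942416 + 13522 = 955938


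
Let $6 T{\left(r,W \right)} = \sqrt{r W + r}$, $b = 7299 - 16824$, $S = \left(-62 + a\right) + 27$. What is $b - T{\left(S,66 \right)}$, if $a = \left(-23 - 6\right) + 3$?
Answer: $-9525 - \frac{i \sqrt{4087}}{6} \approx -9525.0 - 10.655 i$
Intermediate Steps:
$a = -26$ ($a = -29 + 3 = -26$)
$S = -61$ ($S = \left(-62 - 26\right) + 27 = -88 + 27 = -61$)
$b = -9525$
$T{\left(r,W \right)} = \frac{\sqrt{r + W r}}{6}$ ($T{\left(r,W \right)} = \frac{\sqrt{r W + r}}{6} = \frac{\sqrt{W r + r}}{6} = \frac{\sqrt{r + W r}}{6}$)
$b - T{\left(S,66 \right)} = -9525 - \frac{\sqrt{- 61 \left(1 + 66\right)}}{6} = -9525 - \frac{\sqrt{\left(-61\right) 67}}{6} = -9525 - \frac{\sqrt{-4087}}{6} = -9525 - \frac{i \sqrt{4087}}{6}$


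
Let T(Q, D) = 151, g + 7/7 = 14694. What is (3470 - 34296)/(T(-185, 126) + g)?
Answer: -15413/7422 ≈ -2.0767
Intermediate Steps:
g = 14693 (g = -1 + 14694 = 14693)
(3470 - 34296)/(T(-185, 126) + g) = (3470 - 34296)/(151 + 14693) = -30826/14844 = -30826*1/14844 = -15413/7422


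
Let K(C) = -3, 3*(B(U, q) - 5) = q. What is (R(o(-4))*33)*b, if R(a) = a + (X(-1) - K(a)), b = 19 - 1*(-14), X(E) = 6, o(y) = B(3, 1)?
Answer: 15609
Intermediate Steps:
B(U, q) = 5 + q/3
o(y) = 16/3 (o(y) = 5 + (⅓)*1 = 5 + ⅓ = 16/3)
b = 33 (b = 19 + 14 = 33)
R(a) = 9 + a (R(a) = a + (6 - 1*(-3)) = a + (6 + 3) = a + 9 = 9 + a)
(R(o(-4))*33)*b = ((9 + 16/3)*33)*33 = ((43/3)*33)*33 = 473*33 = 15609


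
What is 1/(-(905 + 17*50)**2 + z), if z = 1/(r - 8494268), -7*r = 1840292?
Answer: -61300168/188806049944207 ≈ -3.2467e-7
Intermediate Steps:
r = -1840292/7 (r = -1/7*1840292 = -1840292/7 ≈ -2.6290e+5)
z = -7/61300168 (z = 1/(-1840292/7 - 8494268) = 1/(-61300168/7) = -7/61300168 ≈ -1.1419e-7)
1/(-(905 + 17*50)**2 + z) = 1/(-(905 + 17*50)**2 - 7/61300168) = 1/(-(905 + 850)**2 - 7/61300168) = 1/(-1*1755**2 - 7/61300168) = 1/(-1*3080025 - 7/61300168) = 1/(-3080025 - 7/61300168) = 1/(-188806049944207/61300168) = -61300168/188806049944207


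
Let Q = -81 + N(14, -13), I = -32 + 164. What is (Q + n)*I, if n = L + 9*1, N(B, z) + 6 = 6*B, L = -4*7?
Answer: -2904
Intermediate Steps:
I = 132
L = -28
N(B, z) = -6 + 6*B
n = -19 (n = -28 + 9*1 = -28 + 9 = -19)
Q = -3 (Q = -81 + (-6 + 6*14) = -81 + (-6 + 84) = -81 + 78 = -3)
(Q + n)*I = (-3 - 19)*132 = -22*132 = -2904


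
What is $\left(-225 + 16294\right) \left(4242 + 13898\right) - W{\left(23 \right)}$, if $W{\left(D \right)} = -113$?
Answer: $291491773$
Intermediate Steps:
$\left(-225 + 16294\right) \left(4242 + 13898\right) - W{\left(23 \right)} = \left(-225 + 16294\right) \left(4242 + 13898\right) - -113 = 16069 \cdot 18140 + 113 = 291491660 + 113 = 291491773$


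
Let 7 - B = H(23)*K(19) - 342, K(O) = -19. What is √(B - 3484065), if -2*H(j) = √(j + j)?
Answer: √(-13934864 - 38*√46)/2 ≈ 1866.5*I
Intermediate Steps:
H(j) = -√2*√j/2 (H(j) = -√(j + j)/2 = -√2*√j/2)
B = 349 - 19*√46/2 (B = 7 - (-√2*√23/2*(-19) - 342) = 7 - (-√46/2*(-19) - 342) = 7 - (19*√46/2 - 342) = 7 - (-342 + 19*√46/2) = 7 + (342 - 19*√46/2) = 349 - 19*√46/2 ≈ 284.57)
√(B - 3484065) = √((349 - 19*√46/2) - 3484065) = √(-3483716 - 19*√46/2)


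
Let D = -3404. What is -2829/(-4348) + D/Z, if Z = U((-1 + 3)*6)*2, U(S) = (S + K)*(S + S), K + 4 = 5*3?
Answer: -7933/3261 ≈ -2.4327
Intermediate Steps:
K = 11 (K = -4 + 5*3 = -4 + 15 = 11)
U(S) = 2*S*(11 + S) (U(S) = (S + 11)*(S + S) = (11 + S)*(2*S) = 2*S*(11 + S))
Z = 1104 (Z = (2*((-1 + 3)*6)*(11 + (-1 + 3)*6))*2 = (2*(2*6)*(11 + 2*6))*2 = (2*12*(11 + 12))*2 = (2*12*23)*2 = 552*2 = 1104)
-2829/(-4348) + D/Z = -2829/(-4348) - 3404/1104 = -2829*(-1/4348) - 3404*1/1104 = 2829/4348 - 37/12 = -7933/3261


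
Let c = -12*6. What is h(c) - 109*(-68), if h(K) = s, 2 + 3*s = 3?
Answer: 22237/3 ≈ 7412.3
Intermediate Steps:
s = ⅓ (s = -⅔ + (⅓)*3 = -⅔ + 1 = ⅓ ≈ 0.33333)
c = -72 (c = -3*24 = -72)
h(K) = ⅓
h(c) - 109*(-68) = ⅓ - 109*(-68) = ⅓ + 7412 = 22237/3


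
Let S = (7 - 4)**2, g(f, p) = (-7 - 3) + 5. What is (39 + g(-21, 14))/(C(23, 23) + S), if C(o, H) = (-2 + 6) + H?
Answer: 17/18 ≈ 0.94444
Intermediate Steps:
C(o, H) = 4 + H
g(f, p) = -5 (g(f, p) = -10 + 5 = -5)
S = 9 (S = 3**2 = 9)
(39 + g(-21, 14))/(C(23, 23) + S) = (39 - 5)/((4 + 23) + 9) = 34/(27 + 9) = 34/36 = 34*(1/36) = 17/18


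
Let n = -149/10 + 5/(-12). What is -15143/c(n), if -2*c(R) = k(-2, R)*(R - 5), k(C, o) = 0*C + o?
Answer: 109029600/1120261 ≈ 97.325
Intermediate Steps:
k(C, o) = o (k(C, o) = 0 + o = o)
n = -919/60 (n = -149*1/10 + 5*(-1/12) = -149/10 - 5/12 = -919/60 ≈ -15.317)
c(R) = -R*(-5 + R)/2 (c(R) = -R*(R - 5)/2 = -R*(-5 + R)/2)
-15143/c(n) = -15143*(-120/(919*(5 - 1*(-919/60)))) = -15143*(-120/(919*(5 + 919/60))) = -15143/((1/2)*(-919/60)*(1219/60)) = -15143/(-1120261/7200) = -15143*(-7200/1120261) = 109029600/1120261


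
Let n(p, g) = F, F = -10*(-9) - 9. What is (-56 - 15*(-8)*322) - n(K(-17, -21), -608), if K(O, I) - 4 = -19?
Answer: 38503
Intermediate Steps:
K(O, I) = -15 (K(O, I) = 4 - 19 = -15)
F = 81 (F = 90 - 9 = 81)
n(p, g) = 81
(-56 - 15*(-8)*322) - n(K(-17, -21), -608) = (-56 - 15*(-8)*322) - 1*81 = (-56 + 120*322) - 81 = (-56 + 38640) - 81 = 38584 - 81 = 38503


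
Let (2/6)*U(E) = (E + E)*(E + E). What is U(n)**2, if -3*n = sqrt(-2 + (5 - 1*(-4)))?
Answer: 784/9 ≈ 87.111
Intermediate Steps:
n = -sqrt(7)/3 (n = -sqrt(-2 + (5 - 1*(-4)))/3 = -sqrt(-2 + (5 + 4))/3 = -sqrt(-2 + 9)/3 = -sqrt(7)/3 ≈ -0.88192)
U(E) = 12*E**2 (U(E) = 3*((E + E)*(E + E)) = 3*((2*E)*(2*E)) = 3*(4*E**2) = 12*E**2)
U(n)**2 = (12*(-sqrt(7)/3)**2)**2 = (12*(7/9))**2 = (28/3)**2 = 784/9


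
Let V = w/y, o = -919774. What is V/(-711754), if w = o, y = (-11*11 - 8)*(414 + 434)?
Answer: -459887/38930096784 ≈ -1.1813e-5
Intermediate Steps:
y = -109392 (y = (-121 - 8)*848 = -129*848 = -109392)
w = -919774
V = 459887/54696 (V = -919774/(-109392) = -919774*(-1/109392) = 459887/54696 ≈ 8.4081)
V/(-711754) = (459887/54696)/(-711754) = (459887/54696)*(-1/711754) = -459887/38930096784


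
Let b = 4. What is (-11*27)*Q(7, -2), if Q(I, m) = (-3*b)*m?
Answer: -7128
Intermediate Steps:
Q(I, m) = -12*m (Q(I, m) = (-3*4)*m = -12*m)
(-11*27)*Q(7, -2) = (-11*27)*(-12*(-2)) = -297*24 = -7128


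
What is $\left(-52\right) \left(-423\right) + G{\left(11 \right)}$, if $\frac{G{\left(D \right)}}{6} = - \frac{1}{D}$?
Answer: $\frac{241950}{11} \approx 21995.0$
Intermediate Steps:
$G{\left(D \right)} = - \frac{6}{D}$ ($G{\left(D \right)} = 6 \left(- \frac{1}{D}\right) = - \frac{6}{D}$)
$\left(-52\right) \left(-423\right) + G{\left(11 \right)} = \left(-52\right) \left(-423\right) - \frac{6}{11} = 21996 - \frac{6}{11} = \frac{241950}{11}$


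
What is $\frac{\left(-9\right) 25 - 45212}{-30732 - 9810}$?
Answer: $\frac{45437}{40542} \approx 1.1207$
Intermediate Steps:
$\frac{\left(-9\right) 25 - 45212}{-30732 - 9810} = \frac{-225 - 45212}{-40542} = \left(-45437\right) \left(- \frac{1}{40542}\right) = \frac{45437}{40542}$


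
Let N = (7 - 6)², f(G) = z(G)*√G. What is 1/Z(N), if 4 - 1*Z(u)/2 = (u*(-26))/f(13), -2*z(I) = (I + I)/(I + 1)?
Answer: -13/288 - 7*√13/288 ≈ -0.13277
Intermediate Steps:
z(I) = -I/(1 + I) (z(I) = -(I + I)/(2*(I + 1)) = -2*I/(2*(1 + I)) = -I/(1 + I))
f(G) = -G^(3/2)/(1 + G) (f(G) = (-G/(1 + G))*√G = -G^(3/2)/(1 + G))
N = 1 (N = 1² = 1)
Z(u) = 8 - 56*u*√13/13 (Z(u) = 8 - 2*u*(-26)/((-13^(3/2)/(1 + 13))) = 8 - 2*(-26*u)/((-1*13*√13/14)) = 8 - 2*(-26*u)/((-1*13*√13*1/14)) = 8 - 2*(-26*u)/((-13*√13/14)) = 8 - 2*(-26*u)*(-14*√13/169) = 8 - 56*u*√13/13)
1/Z(N) = 1/(8 - 56/13*1*√13) = 1/(8 - 56*√13/13)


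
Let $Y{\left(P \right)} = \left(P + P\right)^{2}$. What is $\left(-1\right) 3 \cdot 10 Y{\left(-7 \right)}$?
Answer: $-5880$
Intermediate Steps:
$Y{\left(P \right)} = 4 P^{2}$ ($Y{\left(P \right)} = \left(2 P\right)^{2} = 4 P^{2}$)
$\left(-1\right) 3 \cdot 10 Y{\left(-7 \right)} = \left(-1\right) 3 \cdot 10 \cdot 4 \left(-7\right)^{2} = \left(-3\right) 10 \cdot 4 \cdot 49 = \left(-30\right) 196 = -5880$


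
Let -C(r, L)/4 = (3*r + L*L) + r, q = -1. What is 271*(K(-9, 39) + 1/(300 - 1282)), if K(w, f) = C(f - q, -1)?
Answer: -171382839/982 ≈ -1.7452e+5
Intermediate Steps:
C(r, L) = -16*r - 4*L**2 (C(r, L) = -4*((3*r + L*L) + r) = -4*((3*r + L**2) + r) = -4*((L**2 + 3*r) + r) = -4*(L**2 + 4*r) = -16*r - 4*L**2)
K(w, f) = -20 - 16*f (K(w, f) = -16*(f - 1*(-1)) - 4*(-1)**2 = -16*(f + 1) - 4*1 = -16*(1 + f) - 4 = (-16 - 16*f) - 4 = -20 - 16*f)
271*(K(-9, 39) + 1/(300 - 1282)) = 271*((-20 - 16*39) + 1/(300 - 1282)) = 271*((-20 - 624) + 1/(-982)) = 271*(-644 - 1/982) = 271*(-632409/982) = -171382839/982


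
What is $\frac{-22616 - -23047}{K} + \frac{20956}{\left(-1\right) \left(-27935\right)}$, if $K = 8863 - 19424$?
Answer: $\frac{209276331}{295021535} \approx 0.70936$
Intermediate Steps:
$K = -10561$ ($K = 8863 - 19424 = -10561$)
$\frac{-22616 - -23047}{K} + \frac{20956}{\left(-1\right) \left(-27935\right)} = \frac{-22616 - -23047}{-10561} + \frac{20956}{\left(-1\right) \left(-27935\right)} = \left(-22616 + 23047\right) \left(- \frac{1}{10561}\right) + \frac{20956}{27935} = 431 \left(- \frac{1}{10561}\right) + 20956 \cdot \frac{1}{27935} = - \frac{431}{10561} + \frac{20956}{27935} = \frac{209276331}{295021535}$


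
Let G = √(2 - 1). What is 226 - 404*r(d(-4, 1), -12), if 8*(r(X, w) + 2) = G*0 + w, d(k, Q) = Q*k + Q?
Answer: 1640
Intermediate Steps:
d(k, Q) = Q + Q*k
G = 1 (G = √1 = 1)
r(X, w) = -2 + w/8 (r(X, w) = -2 + (1*0 + w)/8 = -2 + (0 + w)/8 = -2 + w/8)
226 - 404*r(d(-4, 1), -12) = 226 - 404*(-2 + (⅛)*(-12)) = 226 - 404*(-2 - 3/2) = 226 - 404*(-7/2) = 226 + 1414 = 1640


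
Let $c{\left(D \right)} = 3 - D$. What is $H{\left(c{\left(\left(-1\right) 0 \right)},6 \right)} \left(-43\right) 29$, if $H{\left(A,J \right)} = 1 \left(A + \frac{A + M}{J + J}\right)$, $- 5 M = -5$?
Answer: $- \frac{12470}{3} \approx -4156.7$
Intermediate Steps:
$M = 1$ ($M = \left(- \frac{1}{5}\right) \left(-5\right) = 1$)
$H{\left(A,J \right)} = A + \frac{1 + A}{2 J}$ ($H{\left(A,J \right)} = 1 \left(A + \frac{A + 1}{J + J}\right) = 1 \left(A + \frac{1 + A}{2 J}\right) = A + \frac{1 + A}{2 J}$)
$H{\left(c{\left(\left(-1\right) 0 \right)},6 \right)} \left(-43\right) 29 = \frac{1 + \left(3 - \left(-1\right) 0\right) + 2 \left(3 - \left(-1\right) 0\right) 6}{2 \cdot 6} \left(-43\right) 29 = \frac{1}{2} \cdot \frac{1}{6} \left(1 + \left(3 - 0\right) + 2 \left(3 - 0\right) 6\right) \left(-43\right) 29 = \frac{1}{2} \cdot \frac{1}{6} \left(1 + \left(3 + 0\right) + 2 \left(3 + 0\right) 6\right) \left(-43\right) 29 = \frac{1}{2} \cdot \frac{1}{6} \left(1 + 3 + 2 \cdot 3 \cdot 6\right) \left(-43\right) 29 = \frac{1}{2} \cdot \frac{1}{6} \left(1 + 3 + 36\right) \left(-43\right) 29 = \frac{1}{2} \cdot \frac{1}{6} \cdot 40 \left(-43\right) 29 = \frac{10}{3} \left(-43\right) 29 = \left(- \frac{430}{3}\right) 29 = - \frac{12470}{3}$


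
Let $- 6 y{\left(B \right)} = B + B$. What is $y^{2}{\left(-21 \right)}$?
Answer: $49$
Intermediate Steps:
$y{\left(B \right)} = - \frac{B}{3}$ ($y{\left(B \right)} = - \frac{B + B}{6} = - \frac{2 B}{6} = - \frac{B}{3}$)
$y^{2}{\left(-21 \right)} = \left(\left(- \frac{1}{3}\right) \left(-21\right)\right)^{2} = 7^{2} = 49$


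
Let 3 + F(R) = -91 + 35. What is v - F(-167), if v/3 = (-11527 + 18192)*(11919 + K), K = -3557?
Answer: 167198249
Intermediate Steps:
F(R) = -59 (F(R) = -3 + (-91 + 35) = -3 - 56 = -59)
v = 167198190 (v = 3*((-11527 + 18192)*(11919 - 3557)) = 3*(6665*8362) = 3*55732730 = 167198190)
v - F(-167) = 167198190 - 1*(-59) = 167198190 + 59 = 167198249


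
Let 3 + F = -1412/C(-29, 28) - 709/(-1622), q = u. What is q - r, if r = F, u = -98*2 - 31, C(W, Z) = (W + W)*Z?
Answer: -37092897/164633 ≈ -225.31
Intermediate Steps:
C(W, Z) = 2*W*Z (C(W, Z) = (2*W)*Z = 2*W*Z)
u = -227 (u = -14*14 - 31 = -196 - 31 = -227)
q = -227
F = -278794/164633 (F = -3 + (-1412/(2*(-29)*28) - 709/(-1622)) = -3 + (-1412/(-1624) - 709*(-1/1622)) = -3 + (-1412*(-1/1624) + 709/1622) = -3 + (353/406 + 709/1622) = -3 + 215105/164633 = -278794/164633 ≈ -1.6934)
r = -278794/164633 ≈ -1.6934
q - r = -227 - 1*(-278794/164633) = -227 + 278794/164633 = -37092897/164633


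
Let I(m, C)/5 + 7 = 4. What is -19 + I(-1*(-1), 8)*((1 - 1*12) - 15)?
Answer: 371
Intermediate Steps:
I(m, C) = -15 (I(m, C) = -35 + 5*4 = -35 + 20 = -15)
-19 + I(-1*(-1), 8)*((1 - 1*12) - 15) = -19 - 15*((1 - 1*12) - 15) = -19 - 15*((1 - 12) - 15) = -19 - 15*(-11 - 15) = -19 - 15*(-26) = -19 + 390 = 371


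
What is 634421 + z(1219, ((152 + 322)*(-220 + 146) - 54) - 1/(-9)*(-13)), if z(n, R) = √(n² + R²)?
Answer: 634421 + √100092052330/9 ≈ 6.6957e+5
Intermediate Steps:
z(n, R) = √(R² + n²)
634421 + z(1219, ((152 + 322)*(-220 + 146) - 54) - 1/(-9)*(-13)) = 634421 + √((((152 + 322)*(-220 + 146) - 54) - 1/(-9)*(-13))² + 1219²) = 634421 + √(((474*(-74) - 54) - 1*(-⅑)*(-13))² + 1485961) = 634421 + √(((-35076 - 54) + (⅑)*(-13))² + 1485961) = 634421 + √((-35130 - 13/9)² + 1485961) = 634421 + √((-316183/9)² + 1485961) = 634421 + √(99971689489/81 + 1485961) = 634421 + √(100092052330/81) = 634421 + √100092052330/9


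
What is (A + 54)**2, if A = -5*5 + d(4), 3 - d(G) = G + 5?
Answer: 529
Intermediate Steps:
d(G) = -2 - G (d(G) = 3 - (G + 5) = 3 - (5 + G) = 3 + (-5 - G) = -2 - G)
A = -31 (A = -5*5 + (-2 - 1*4) = -25 + (-2 - 4) = -25 - 6 = -31)
(A + 54)**2 = (-31 + 54)**2 = 23**2 = 529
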